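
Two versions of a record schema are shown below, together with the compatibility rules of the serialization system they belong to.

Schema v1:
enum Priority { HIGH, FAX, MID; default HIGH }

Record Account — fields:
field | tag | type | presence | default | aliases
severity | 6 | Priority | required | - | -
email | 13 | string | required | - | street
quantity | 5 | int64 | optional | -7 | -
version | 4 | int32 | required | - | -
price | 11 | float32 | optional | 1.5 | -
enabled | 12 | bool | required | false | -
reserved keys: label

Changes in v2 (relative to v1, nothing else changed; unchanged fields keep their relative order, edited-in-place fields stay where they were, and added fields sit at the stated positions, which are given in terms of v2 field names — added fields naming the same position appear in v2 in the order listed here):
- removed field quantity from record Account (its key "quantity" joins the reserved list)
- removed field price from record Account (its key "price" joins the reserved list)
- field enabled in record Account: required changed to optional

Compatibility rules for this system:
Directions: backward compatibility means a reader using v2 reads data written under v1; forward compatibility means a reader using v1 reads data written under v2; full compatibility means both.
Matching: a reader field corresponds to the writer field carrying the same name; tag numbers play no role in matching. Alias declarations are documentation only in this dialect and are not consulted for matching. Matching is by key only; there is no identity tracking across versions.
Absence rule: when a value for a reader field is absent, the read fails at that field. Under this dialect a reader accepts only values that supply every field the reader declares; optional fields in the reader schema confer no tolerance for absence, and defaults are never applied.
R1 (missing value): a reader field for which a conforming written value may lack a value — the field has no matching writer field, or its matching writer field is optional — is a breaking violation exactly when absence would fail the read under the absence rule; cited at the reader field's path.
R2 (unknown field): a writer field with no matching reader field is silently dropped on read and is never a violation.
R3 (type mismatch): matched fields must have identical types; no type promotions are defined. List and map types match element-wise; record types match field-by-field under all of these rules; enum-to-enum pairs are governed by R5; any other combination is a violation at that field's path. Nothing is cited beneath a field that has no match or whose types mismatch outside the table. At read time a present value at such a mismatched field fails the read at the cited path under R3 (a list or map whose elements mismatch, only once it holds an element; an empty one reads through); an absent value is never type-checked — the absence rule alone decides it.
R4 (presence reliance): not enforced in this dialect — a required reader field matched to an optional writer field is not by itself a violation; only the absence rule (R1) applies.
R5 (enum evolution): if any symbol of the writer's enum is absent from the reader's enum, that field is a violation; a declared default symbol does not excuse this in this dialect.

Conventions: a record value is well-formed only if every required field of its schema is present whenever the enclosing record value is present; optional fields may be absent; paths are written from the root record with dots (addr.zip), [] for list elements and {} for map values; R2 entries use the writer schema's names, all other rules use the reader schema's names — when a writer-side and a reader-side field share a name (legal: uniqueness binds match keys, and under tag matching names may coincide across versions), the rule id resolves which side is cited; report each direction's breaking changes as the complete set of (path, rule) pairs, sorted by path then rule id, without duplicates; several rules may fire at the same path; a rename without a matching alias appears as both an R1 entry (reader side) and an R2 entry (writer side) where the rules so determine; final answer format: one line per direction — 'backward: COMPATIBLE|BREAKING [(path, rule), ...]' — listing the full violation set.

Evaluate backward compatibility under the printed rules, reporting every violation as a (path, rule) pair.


each type pair in Account: writer, then reader
backward on Account — v2 reading data written by v1:
  severity <- severity (Priority -> Priority, writer required)
  email <- email (string -> string, writer required)
  version <- version (int32 -> int32, writer required)
  enabled <- enabled (bool -> bool, writer required)
  writer field quantity has no reader counterpart
  writer field price has no reader counterpart
  => backward: COMPATIBLE
the other Account changes do not affect what is asked:
  field enabled in record Account: required changed to optional -> its effect on Account is confined to the forward direction, not asked

backward: COMPATIBLE []


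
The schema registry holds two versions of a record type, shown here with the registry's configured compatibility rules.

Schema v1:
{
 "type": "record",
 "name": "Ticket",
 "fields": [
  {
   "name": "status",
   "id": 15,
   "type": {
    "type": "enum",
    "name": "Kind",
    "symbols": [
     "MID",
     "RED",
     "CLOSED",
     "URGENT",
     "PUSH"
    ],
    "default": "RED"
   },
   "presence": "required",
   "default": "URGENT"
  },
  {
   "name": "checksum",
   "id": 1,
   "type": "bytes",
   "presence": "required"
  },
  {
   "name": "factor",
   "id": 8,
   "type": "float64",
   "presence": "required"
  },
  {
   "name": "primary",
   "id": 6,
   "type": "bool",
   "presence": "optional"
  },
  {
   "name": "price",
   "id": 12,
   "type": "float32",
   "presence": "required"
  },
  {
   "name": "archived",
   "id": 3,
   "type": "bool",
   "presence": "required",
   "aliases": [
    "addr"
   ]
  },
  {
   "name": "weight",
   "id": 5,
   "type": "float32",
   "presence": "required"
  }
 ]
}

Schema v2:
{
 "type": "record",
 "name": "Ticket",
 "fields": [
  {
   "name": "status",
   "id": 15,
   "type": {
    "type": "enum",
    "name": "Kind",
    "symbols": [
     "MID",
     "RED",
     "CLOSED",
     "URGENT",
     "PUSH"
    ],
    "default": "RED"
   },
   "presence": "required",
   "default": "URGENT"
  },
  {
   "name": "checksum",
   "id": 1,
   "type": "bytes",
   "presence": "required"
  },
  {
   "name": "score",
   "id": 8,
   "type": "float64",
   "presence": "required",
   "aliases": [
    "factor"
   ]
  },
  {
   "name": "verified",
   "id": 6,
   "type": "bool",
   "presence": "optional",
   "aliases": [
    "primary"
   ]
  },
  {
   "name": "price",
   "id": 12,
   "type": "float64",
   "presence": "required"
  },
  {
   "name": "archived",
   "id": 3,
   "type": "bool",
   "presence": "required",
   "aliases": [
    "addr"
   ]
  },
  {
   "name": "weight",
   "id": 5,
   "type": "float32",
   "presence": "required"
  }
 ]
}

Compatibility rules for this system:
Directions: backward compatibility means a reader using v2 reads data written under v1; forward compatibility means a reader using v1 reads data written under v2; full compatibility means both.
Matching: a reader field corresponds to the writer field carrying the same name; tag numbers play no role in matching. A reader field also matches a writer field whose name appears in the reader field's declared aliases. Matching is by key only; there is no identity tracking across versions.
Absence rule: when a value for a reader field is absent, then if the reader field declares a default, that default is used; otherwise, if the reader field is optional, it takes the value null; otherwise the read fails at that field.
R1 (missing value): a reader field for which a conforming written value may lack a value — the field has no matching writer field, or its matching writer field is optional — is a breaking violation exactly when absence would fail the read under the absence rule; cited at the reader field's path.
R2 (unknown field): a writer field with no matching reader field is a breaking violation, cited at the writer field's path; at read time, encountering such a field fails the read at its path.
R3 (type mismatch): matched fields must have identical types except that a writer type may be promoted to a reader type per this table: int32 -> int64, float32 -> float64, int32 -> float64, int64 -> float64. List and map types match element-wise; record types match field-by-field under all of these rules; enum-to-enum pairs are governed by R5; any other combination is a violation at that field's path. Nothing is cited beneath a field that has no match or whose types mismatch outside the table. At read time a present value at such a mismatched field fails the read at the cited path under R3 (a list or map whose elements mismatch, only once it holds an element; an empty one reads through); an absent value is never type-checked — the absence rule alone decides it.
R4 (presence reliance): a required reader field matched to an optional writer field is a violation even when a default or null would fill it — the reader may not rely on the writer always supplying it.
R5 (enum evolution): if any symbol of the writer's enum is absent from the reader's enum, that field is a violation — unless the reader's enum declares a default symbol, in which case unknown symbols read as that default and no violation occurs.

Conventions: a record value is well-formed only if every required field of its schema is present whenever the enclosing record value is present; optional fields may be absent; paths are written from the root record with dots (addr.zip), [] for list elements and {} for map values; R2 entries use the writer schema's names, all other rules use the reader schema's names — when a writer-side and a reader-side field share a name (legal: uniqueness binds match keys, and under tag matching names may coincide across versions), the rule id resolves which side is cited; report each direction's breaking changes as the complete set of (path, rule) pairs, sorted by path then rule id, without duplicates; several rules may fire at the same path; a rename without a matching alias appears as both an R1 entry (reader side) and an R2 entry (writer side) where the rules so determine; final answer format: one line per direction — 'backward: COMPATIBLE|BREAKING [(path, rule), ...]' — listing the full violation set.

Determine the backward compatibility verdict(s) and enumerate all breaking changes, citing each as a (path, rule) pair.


backward: COMPATIBLE []

in Ticket below, arrows point writer -> reader
checking backward for Ticket: reader v2 against writer v1:
  Kind -> Kind, writer required: status aligns to status
  bytes -> bytes, writer required: checksum aligns to checksum
  float64 -> float64, writer required: score aligns to factor
  bool -> bool, writer optional: verified aligns to primary
  float32 -> float64, writer required: price aligns to price
  bool -> bool, writer required: archived aligns to archived
  float32 -> float32, writer required: weight aligns to weight
  nothing fires on Ticket: backward is COMPATIBLE
diffs on Ticket not affecting the asked answer:
  renamed field factor to score in record Ticket (alias factor declared on the renamed field) -> affects forward compatibility only, which is not asked
  renamed field primary to verified in record Ticket (alias primary declared on the renamed field) -> affects forward compatibility only, which is not asked
  field price in record Ticket: type float32 changed to float64 -> affects forward compatibility only, which is not asked


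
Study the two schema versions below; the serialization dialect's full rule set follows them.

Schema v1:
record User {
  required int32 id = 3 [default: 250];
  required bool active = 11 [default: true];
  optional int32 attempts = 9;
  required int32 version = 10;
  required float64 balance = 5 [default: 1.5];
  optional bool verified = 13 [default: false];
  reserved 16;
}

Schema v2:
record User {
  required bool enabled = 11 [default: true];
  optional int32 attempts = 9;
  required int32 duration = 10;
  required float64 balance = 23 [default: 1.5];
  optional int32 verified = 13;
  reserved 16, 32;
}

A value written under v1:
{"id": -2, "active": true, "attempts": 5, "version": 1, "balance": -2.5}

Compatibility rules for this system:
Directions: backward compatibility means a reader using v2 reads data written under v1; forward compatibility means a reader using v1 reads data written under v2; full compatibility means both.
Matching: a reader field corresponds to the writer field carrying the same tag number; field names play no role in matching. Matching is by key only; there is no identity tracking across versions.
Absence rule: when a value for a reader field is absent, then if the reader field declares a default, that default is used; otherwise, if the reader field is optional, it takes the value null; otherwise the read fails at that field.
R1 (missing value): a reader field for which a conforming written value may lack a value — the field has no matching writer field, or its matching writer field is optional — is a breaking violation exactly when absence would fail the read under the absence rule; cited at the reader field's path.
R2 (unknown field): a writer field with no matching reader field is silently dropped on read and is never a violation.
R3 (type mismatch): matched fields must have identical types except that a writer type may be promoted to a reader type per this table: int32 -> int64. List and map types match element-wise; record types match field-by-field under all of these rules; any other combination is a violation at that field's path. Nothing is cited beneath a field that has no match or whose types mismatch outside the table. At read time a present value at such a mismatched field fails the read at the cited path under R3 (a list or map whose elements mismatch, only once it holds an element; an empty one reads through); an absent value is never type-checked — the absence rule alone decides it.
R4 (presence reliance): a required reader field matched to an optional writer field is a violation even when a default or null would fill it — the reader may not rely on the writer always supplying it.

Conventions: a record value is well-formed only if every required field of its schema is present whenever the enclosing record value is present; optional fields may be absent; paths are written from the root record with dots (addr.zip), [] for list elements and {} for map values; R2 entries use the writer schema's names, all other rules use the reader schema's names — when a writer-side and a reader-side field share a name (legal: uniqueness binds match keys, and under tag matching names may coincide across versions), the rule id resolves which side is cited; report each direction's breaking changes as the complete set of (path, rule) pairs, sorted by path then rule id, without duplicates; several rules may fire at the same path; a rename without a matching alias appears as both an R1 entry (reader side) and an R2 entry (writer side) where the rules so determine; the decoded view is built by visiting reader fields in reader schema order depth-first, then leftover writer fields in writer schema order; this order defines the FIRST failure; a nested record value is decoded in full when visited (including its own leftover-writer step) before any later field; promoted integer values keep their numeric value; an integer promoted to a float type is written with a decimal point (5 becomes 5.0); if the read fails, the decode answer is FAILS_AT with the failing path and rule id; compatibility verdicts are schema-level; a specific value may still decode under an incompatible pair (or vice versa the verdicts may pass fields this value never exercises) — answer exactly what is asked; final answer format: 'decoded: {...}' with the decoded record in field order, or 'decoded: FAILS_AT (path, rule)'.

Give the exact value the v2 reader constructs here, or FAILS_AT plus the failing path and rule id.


the writer's type comes first in each User pair
decode (reader v2):
  enabled := true (from writer active)
  attempts := 5
  duration := 1 (from writer version)
  balance := 1.5 (absent -> default)
  verified := null (absent, optional -> null)
  writer id: unknown -> dropped
  writer balance: unknown -> dropped
  => decoded: {"enabled": true, "attempts": 5, "duration": 1, "balance": 1.5, "verified": null}

decoded: {"enabled": true, "attempts": 5, "duration": 1, "balance": 1.5, "verified": null}


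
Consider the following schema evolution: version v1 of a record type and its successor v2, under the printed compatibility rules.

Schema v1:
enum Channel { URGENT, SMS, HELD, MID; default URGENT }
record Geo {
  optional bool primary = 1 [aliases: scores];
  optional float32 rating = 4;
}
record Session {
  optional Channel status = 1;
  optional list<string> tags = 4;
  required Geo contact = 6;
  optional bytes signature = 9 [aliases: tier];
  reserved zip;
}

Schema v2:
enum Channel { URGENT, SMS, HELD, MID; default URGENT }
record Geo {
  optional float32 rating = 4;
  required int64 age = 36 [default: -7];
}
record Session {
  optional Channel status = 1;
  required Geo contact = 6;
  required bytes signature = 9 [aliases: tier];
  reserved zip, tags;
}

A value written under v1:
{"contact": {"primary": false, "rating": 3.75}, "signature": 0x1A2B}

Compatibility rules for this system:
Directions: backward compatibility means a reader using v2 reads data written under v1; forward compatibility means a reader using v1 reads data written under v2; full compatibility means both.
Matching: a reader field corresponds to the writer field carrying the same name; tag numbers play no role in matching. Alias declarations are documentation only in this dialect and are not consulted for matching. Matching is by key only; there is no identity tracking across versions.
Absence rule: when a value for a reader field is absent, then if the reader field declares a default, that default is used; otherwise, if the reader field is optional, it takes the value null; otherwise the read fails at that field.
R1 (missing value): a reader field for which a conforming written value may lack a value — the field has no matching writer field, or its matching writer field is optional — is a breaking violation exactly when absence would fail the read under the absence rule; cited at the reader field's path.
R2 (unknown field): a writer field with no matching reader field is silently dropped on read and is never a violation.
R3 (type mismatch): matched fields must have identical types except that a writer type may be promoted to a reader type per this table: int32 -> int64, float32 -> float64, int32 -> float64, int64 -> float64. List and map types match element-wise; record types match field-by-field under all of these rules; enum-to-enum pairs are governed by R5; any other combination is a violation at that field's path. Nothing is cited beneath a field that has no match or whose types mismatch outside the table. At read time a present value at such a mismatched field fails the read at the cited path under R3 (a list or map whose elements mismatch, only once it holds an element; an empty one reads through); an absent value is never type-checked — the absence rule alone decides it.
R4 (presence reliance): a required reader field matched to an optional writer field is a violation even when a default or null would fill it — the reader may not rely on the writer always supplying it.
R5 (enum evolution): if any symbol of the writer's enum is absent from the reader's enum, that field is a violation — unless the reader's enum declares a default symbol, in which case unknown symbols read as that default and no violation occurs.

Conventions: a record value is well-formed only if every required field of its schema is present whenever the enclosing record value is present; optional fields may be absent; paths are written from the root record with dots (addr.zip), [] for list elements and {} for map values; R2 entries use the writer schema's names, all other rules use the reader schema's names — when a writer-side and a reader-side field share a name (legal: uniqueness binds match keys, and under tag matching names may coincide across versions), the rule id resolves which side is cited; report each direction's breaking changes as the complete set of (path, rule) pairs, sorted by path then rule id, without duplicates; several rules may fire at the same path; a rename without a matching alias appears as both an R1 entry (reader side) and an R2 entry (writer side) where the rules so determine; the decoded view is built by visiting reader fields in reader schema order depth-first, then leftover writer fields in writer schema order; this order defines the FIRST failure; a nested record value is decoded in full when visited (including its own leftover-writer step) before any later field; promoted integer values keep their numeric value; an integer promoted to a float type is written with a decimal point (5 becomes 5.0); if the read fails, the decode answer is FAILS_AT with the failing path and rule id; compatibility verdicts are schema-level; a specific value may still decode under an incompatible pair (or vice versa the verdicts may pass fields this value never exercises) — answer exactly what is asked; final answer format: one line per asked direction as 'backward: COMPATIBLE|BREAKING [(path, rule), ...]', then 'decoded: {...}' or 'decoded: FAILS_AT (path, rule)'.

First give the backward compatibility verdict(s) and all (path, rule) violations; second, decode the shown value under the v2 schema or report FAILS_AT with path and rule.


backward: BREAKING [(signature, R1), (signature, R4)]; decoded: {"status": null, "contact": {"rating": 3.75, "age": -7}, "signature": 0x1A2B}

in Session below, arrows point writer -> reader
checking backward for Session: reader v2 against writer v1:
  status: Channel -> Channel, writer optional; from status
  contact: Geo -> Geo, writer required; from contact
  signature: bytes -> bytes, writer optional; from signature
  writer tags: unknown to reader
  contact.rating: float32 -> float32, writer optional; from contact.rating
  contact.age: no writer-side match
  writer contact.primary: unknown to reader
  breaking: (signature, R1)
  breaking: (signature, R4)
  backward on Session therefore BREAKING (2)
decode walk for Session under reader schema v2:
  status := null (missing; optional => null)
  contact.rating := 3.75
  contact.age := -7 (missing; default applied)
  writer contact.primary: no reader field; dropped
  signature := 0x1A2B
  => decoded: {"status": null, "contact": {"rating": 3.75, "age": -7}, "signature": 0x1A2B}


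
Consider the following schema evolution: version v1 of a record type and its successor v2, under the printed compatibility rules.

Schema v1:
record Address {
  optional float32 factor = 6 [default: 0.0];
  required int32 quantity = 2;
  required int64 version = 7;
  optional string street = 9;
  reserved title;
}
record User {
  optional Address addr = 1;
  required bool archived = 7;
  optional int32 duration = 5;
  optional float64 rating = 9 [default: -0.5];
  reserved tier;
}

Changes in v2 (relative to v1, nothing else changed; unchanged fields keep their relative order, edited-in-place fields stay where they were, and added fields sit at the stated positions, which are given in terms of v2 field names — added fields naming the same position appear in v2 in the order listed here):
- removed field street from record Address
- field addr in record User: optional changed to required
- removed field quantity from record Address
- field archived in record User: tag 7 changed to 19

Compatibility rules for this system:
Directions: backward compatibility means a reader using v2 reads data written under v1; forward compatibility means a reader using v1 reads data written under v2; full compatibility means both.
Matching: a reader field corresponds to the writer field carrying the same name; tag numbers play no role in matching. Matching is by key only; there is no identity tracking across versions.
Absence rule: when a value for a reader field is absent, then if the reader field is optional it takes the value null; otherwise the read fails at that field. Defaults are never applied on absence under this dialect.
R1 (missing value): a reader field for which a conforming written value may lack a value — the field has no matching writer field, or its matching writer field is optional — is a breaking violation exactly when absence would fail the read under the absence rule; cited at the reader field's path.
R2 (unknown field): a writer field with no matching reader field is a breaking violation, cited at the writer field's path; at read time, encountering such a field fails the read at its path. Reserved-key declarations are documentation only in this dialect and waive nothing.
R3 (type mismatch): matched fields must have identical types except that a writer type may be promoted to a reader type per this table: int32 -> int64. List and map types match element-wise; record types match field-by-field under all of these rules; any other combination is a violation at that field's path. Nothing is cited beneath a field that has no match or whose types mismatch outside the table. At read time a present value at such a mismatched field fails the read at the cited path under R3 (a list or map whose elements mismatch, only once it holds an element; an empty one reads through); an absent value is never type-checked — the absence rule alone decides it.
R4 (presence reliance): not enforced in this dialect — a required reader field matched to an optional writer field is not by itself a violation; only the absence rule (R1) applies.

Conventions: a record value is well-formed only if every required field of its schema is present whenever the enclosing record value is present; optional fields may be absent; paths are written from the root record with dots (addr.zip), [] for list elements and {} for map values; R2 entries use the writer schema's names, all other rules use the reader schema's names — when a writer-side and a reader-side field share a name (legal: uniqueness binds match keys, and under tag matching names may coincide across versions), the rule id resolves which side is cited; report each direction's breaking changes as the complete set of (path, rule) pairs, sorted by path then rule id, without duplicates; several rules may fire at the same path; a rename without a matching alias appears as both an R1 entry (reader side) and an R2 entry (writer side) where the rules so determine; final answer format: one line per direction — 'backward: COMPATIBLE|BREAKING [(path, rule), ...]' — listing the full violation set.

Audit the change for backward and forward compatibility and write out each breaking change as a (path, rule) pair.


backward: BREAKING [(addr, R1), (addr.quantity, R2), (addr.street, R2)]; forward: BREAKING [(addr.quantity, R1)]

each type pair in User: writer, then reader
backward on User — v2 reading data written by v1:
  addr <- addr (Address -> Address, writer optional)
  archived <- archived (bool -> bool, writer required)
  duration <- duration (int32 -> int32, writer optional)
  rating <- rating (float64 -> float64, writer optional)
  addr.factor <- addr.factor (float32 -> float32, writer optional)
  addr.version <- addr.version (int64 -> int64, writer required)
  leftover writer field: addr.quantity
  leftover writer field: addr.street
  violation R1 at addr
  violation R2 at addr.quantity
  violation R2 at addr.street
  => backward verdict for User: BREAKING, 3 violation(s)
forward on User — v1 reading data written by v2:
  addr <- addr (Address -> Address, writer required)
  archived <- archived (bool -> bool, writer required)
  duration <- duration (int32 -> int32, writer optional)
  rating <- rating (float64 -> float64, writer optional)
  addr.factor <- addr.factor (float32 -> float32, writer optional)
  addr.quantity: no writer-side match
  addr.version <- addr.version (int64 -> int64, writer required)
  addr.street: no writer-side match
  violation R1 at addr.quantity
  => forward verdict for User: BREAKING, 1 violation(s)


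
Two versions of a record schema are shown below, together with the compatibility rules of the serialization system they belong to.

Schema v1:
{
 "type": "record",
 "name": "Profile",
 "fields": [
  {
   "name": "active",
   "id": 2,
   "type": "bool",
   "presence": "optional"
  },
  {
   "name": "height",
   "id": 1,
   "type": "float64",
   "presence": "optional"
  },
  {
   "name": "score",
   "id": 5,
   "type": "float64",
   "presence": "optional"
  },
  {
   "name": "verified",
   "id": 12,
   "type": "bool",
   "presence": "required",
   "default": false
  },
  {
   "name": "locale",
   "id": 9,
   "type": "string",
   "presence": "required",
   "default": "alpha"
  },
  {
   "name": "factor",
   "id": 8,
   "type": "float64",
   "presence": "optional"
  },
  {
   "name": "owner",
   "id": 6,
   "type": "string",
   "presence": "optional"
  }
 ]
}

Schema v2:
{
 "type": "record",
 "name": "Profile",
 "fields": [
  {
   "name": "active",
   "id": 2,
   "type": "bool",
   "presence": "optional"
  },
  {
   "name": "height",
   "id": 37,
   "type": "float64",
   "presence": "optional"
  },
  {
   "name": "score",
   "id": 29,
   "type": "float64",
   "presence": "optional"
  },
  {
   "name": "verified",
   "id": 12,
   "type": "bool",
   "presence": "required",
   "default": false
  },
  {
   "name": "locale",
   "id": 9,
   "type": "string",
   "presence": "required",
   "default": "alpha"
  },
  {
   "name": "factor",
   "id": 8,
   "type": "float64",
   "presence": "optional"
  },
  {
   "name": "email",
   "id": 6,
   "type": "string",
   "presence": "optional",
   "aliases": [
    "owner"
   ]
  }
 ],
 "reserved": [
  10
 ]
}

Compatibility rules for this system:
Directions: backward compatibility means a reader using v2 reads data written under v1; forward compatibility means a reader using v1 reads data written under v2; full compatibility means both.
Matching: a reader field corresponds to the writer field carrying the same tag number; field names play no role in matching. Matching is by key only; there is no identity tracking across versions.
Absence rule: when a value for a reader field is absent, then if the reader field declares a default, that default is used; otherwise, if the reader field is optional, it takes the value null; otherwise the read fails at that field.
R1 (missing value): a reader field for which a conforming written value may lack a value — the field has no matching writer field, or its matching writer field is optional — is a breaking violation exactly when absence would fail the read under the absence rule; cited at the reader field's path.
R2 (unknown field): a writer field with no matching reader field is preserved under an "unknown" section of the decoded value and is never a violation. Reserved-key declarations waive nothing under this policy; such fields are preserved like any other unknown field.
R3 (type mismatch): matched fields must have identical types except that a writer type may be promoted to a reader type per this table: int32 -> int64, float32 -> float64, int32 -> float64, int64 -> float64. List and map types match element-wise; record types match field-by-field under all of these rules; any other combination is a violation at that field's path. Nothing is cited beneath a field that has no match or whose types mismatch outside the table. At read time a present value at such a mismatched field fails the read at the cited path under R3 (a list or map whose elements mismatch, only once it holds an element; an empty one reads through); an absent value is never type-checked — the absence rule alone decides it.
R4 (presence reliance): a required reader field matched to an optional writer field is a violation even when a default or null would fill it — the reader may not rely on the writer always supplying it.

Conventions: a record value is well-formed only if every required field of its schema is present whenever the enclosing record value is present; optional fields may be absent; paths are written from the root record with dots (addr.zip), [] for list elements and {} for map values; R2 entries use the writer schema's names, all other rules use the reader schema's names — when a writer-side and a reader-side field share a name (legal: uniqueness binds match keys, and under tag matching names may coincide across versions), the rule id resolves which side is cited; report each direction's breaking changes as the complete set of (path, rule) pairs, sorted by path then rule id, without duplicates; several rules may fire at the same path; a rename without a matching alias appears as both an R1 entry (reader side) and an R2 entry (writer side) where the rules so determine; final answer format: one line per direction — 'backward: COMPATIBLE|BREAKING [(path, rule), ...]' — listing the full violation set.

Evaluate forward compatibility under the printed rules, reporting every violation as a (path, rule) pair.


in Profile below, arrows point writer -> reader
forward pass over Profile, reader schema v1, writer schema v2:
  active: bool -> bool, writer optional; from active
  height has no writer counterpart
  score has no writer counterpart
  verified: bool -> bool, writer required; from verified
  locale: string -> string, writer required; from locale
  factor: float64 -> float64, writer optional; from factor
  owner: string -> string, writer optional; from email
  writer field height has no reader counterpart
  writer field score has no reader counterpart
  => forward: COMPATIBLE
diffs on Profile not affecting the asked answer:
  field score in record Profile: tag 5 changed to 29 -> no rule fires on it in Profile's dialect; the asked verdict holds
  renamed field owner to email in record Profile (alias owner declared on the renamed field) -> no rule fires on it in Profile's dialect; the asked verdict holds
  field height in record Profile: tag 1 changed to 37 -> no rule fires on it in Profile's dialect; the asked verdict holds

forward: COMPATIBLE []


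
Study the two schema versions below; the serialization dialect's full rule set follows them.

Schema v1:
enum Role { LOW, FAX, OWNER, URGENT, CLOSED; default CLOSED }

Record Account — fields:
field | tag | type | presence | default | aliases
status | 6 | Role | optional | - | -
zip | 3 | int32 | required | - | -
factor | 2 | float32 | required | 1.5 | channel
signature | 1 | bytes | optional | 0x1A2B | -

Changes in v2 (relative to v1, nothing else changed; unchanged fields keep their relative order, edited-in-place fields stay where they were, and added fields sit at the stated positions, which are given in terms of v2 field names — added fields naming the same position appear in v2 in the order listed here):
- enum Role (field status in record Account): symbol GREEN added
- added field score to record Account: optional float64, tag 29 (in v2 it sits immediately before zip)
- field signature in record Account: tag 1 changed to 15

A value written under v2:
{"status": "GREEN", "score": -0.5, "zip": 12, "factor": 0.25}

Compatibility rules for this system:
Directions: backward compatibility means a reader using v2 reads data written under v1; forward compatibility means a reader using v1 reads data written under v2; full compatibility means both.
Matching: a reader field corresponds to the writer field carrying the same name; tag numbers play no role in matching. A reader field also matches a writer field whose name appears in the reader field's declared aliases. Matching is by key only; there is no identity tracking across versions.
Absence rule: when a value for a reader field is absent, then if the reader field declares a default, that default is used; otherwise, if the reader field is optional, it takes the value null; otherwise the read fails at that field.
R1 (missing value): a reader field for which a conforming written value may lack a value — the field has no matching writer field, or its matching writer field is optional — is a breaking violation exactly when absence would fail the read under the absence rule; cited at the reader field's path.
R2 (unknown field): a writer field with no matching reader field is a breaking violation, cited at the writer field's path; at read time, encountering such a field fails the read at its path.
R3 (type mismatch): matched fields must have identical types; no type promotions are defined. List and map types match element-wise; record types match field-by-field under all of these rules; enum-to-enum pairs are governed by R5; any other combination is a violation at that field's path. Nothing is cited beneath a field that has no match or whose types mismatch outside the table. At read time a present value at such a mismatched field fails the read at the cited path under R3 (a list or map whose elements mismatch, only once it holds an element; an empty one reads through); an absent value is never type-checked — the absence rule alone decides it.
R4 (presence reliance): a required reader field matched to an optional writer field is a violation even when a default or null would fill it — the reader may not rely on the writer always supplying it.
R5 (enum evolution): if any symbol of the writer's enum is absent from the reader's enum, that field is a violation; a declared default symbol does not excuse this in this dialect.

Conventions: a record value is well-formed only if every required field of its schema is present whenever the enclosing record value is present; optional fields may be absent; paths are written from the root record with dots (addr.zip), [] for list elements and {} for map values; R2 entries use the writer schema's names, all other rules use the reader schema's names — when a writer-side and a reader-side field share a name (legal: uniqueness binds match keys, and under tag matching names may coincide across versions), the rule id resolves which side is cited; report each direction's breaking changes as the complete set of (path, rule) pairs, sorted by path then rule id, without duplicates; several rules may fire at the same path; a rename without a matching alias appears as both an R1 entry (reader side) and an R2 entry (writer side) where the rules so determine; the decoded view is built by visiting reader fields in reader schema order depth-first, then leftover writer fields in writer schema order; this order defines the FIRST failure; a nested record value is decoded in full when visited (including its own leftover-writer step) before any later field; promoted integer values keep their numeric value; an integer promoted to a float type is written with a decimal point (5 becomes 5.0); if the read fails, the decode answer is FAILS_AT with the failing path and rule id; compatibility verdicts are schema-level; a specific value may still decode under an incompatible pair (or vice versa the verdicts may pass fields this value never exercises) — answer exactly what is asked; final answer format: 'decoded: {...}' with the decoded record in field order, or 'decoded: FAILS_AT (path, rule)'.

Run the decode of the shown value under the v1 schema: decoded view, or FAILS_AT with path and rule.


the writer's type comes first in each Account pair
decode (reader v1):
  read fails at status under R5
  => FAILS_AT (status, R5)
ruling out the remaining Account differences:
  added field score to record Account: optional float64, tag 29 (in v2 it sits immediately before zip) -> shifts the Account verdicts, not this decode
  field signature in record Account: tag 1 changed to 15 -> fires no rule on Account under this dialect and leaves the result unchanged

decoded: FAILS_AT (status, R5)


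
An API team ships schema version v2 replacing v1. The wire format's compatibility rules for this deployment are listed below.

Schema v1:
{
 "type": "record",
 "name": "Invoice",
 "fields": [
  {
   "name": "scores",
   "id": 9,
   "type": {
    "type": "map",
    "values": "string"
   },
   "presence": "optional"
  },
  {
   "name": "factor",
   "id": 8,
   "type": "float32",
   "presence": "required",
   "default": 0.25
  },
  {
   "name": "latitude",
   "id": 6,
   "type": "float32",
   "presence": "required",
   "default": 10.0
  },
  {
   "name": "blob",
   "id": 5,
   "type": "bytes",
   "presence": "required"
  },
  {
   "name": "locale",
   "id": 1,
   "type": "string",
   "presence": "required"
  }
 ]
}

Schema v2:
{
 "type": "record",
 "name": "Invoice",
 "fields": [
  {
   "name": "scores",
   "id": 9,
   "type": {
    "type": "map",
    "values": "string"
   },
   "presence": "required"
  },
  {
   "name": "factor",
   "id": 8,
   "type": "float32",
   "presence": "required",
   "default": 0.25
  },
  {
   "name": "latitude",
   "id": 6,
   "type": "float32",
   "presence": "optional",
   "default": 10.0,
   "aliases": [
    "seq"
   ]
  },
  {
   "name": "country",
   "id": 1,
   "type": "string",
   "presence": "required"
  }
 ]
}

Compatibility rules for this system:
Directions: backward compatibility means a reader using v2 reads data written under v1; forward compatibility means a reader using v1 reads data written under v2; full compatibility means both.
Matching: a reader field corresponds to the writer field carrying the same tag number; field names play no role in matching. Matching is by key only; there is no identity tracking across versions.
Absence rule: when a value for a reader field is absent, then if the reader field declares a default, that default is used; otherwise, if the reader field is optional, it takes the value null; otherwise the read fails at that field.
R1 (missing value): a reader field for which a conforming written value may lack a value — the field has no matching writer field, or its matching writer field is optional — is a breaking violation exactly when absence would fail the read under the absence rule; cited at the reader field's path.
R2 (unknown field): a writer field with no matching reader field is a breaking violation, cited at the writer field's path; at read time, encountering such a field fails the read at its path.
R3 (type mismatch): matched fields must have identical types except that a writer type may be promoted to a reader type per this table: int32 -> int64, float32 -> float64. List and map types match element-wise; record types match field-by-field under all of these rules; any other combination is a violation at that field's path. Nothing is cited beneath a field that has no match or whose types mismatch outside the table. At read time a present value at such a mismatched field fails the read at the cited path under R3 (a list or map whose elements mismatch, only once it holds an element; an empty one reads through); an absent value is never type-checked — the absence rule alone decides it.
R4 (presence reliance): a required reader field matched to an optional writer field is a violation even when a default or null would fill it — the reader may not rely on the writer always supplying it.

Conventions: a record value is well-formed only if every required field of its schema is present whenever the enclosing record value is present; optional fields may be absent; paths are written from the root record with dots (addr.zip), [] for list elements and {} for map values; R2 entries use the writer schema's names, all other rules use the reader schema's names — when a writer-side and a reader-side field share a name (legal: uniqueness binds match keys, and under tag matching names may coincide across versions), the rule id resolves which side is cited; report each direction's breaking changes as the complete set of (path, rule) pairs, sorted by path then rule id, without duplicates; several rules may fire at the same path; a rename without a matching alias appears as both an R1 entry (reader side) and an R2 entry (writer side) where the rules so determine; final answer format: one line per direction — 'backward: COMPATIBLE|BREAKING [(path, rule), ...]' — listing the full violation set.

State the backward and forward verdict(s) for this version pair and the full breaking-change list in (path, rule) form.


backward: BREAKING [(blob, R2), (scores, R1), (scores, R4)]; forward: BREAKING [(blob, R1), (latitude, R4)]

arrows below run writer -> reader for Invoice
backward on Invoice — v2 reading data written by v1:
  scores <- scores (map<string, string> -> map<string, string>, writer optional)
  factor <- factor (float32 -> float32, writer required)
  latitude <- latitude (float32 -> float32, writer required)
  country <- locale (string -> string, writer required)
  leftover writer field: blob
  violation R2 at blob
  violation R1 at scores
  violation R4 at scores
  => backward verdict for Invoice: BREAKING, 3 violation(s)
forward on Invoice — v1 reading data written by v2:
  scores <- scores (map<string, string> -> map<string, string>, writer required)
  factor <- factor (float32 -> float32, writer required)
  latitude <- latitude (float32 -> float32, writer optional)
  blob: no writer-side match
  locale <- country (string -> string, writer required)
  violation R1 at blob
  violation R4 at latitude
  => forward verdict for Invoice: BREAKING, 2 violation(s)
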